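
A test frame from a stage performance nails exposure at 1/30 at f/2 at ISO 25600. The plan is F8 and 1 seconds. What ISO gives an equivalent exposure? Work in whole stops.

Aperture: f/2 → f/2.8 → f/4 → f/5.6 → f/8 — 4 stops smaller aperture (darker).
Shutter speed: 1/30 → 1/15 → 1/8 → 1/4 → 1/2 → 1 — 5 stops longer (brighter).
Net change so far: 1 stop brighter. Offset with the ISO: 25600 → 12800.

ISO 12800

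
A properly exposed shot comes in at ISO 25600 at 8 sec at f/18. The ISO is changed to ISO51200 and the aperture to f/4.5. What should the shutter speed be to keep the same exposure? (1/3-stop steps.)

1/4s

ISO: 25600 → 32000 → 40000 → 51200 — 1 stop higher (brighter).
Aperture: f/18 → f/16 → f/14 → f/13 → f/11 → f/10 → f/9 → f/8 → f/7.1 → f/6.3 → f/5.6 → f/5 → f/4.5 — 4 stops larger aperture (brighter).
Net change so far: 5 stops brighter. Offset with the shutter speed: 8 → 6 → 5 → 4 → 3.2 → 2.5 → 2 → 1.6 → 1.3 → 1 → 0.8 → 0.6 → 0.5 → 0.4 → 0.3 → 1/4.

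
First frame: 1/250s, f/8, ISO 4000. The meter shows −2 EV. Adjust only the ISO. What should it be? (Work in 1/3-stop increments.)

ISO 16000

Underexposed by 2 stops → need 2 stops brighter.
ISO: 4000 → 5000 → 6400 → 8000 → 10000 → 12800 → 16000.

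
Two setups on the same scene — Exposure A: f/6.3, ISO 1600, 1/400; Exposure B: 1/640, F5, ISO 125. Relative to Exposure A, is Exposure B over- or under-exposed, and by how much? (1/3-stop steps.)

3 2/3 stops darker

Aperture: f/6.3 → f/5.6 → f/5 — 2/3 stop wider (brighter).
Shutter speed: 1/400 → 1/500 → 1/640 — 2/3 stop shorter (darker).
ISO: 1600 → 1250 → 1000 → 800 → 640 → 500 → 400 → 320 → 250 → 200 → 160 → 125 — 3 2/3 stops lower (darker).
Net: +2/3 −2/3 −3 2/3 = −3 2/3 stops.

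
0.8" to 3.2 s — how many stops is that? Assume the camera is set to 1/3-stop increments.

0.8 → 1 → 1.3 → 1.6 → 2 → 2.5 → 3.2 — count the steps: 6 third-stops = 2 stops.

2 stops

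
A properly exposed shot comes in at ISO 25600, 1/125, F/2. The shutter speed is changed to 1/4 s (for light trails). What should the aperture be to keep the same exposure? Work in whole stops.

f/11

Shutter speed: 1/125 → 1/60 → 1/30 → 1/15 → 1/8 → 1/4 — 5 stops longer (brighter).
Need 5 stops darker from the aperture: f/2 → f/2.8 → f/4 → f/5.6 → f/8 → f/11.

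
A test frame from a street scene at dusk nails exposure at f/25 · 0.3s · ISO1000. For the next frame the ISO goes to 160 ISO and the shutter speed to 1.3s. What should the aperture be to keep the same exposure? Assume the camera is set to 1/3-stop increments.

ISO: 1000 → 800 → 640 → 500 → 400 → 320 → 250 → 200 → 160 — 2 2/3 stops lower (darker).
Shutter speed: 0.3 → 0.4 → 0.5 → 0.6 → 0.8 → 1 → 1.3 — 2 stops slower (brighter).
Net change so far: 2/3 stop darker. Offset with the aperture: f/25 → f/22 → f/20.

f/20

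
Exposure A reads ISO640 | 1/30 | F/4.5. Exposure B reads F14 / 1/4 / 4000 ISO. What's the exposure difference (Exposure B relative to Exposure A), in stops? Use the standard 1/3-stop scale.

2 1/3 stops brighter

Aperture: f/4.5 → f/5 → f/5.6 → f/6.3 → f/7.1 → f/8 → f/9 → f/10 → f/11 → f/13 → f/14 — 3 1/3 stops stopped down (darker).
Shutter speed: 1/30 → 1/25 → 1/20 → 1/15 → 1/13 → 1/10 → 1/8 → 1/6 → 1/5 → 1/4 — 3 stops longer (brighter).
ISO: 640 → 800 → 1000 → 1250 → 1600 → 2000 → 2500 → 3200 → 4000 — 2 2/3 stops raised (brighter).
Net: −3 1/3 +3 +2 2/3 = +2 1/3 stops.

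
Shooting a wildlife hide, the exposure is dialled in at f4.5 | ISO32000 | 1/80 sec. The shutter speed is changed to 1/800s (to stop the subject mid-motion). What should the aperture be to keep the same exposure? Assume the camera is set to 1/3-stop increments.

Shutter speed: 1/80 → 1/100 → 1/125 → 1/160 → 1/200 → 1/250 → 1/320 → 1/400 → 1/500 → 1/640 → 1/800 — 3 1/3 stops shorter (darker).
Need 3 1/3 stops brighter from the aperture: f/4.5 → f/4 → f/3.5 → f/3.2 → f/2.8 → f/2.5 → f/2.2 → f/2 → f/1.8 → f/1.6 → f/1.4.

f/1.4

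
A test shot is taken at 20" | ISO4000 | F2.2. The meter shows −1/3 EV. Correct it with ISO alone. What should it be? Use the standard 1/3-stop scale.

Underexposed by 1/3 stop → need 1/3 stop brighter.
ISO: 4000 → 5000.

ISO 5000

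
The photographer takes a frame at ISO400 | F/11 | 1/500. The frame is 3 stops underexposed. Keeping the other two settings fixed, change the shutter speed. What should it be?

Underexposed by 3 stops → need 3 stops brighter.
Shutter speed: 1/500 → 1/250 → 1/125 → 1/60.

1/60s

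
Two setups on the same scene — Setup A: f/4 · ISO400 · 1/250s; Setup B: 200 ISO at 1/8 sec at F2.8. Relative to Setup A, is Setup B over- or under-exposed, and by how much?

Aperture: f/4 → f/2.8 — 1 stop larger aperture (brighter).
Shutter speed: 1/250 → 1/125 → 1/60 → 1/30 → 1/15 → 1/8 — 5 stops slower (brighter).
ISO: 400 → 200 — 1 stop dropped (darker).
Net: +1 +5 −1 = +5 stops.

5 stops brighter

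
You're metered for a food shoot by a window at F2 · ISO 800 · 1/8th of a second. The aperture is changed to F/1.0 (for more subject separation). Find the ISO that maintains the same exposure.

Aperture: f/2 → f/1.4 → f/1.0 — 2 stops larger aperture (brighter).
Need 2 stops darker from the ISO: 800 → 400 → 200.

ISO 200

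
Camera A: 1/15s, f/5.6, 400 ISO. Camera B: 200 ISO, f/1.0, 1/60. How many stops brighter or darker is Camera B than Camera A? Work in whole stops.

Aperture: f/5.6 → f/4 → f/2.8 → f/2 → f/1.4 → f/1.0 — 5 stops wider (brighter).
Shutter speed: 1/15 → 1/30 → 1/60 — 2 stops shorter (darker).
ISO: 400 → 200 — 1 stop dropped (darker).
Net: +5 −2 −1 = +2 stops.

2 stops brighter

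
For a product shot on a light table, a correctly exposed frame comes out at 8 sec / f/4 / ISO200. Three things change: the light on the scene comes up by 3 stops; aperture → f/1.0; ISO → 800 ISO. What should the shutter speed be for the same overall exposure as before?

1/60s

Scene light: 3 stops brighter.
Aperture: f/4 → f/2.8 → f/2 → f/1.4 → f/1.0 — 4 stops opened up (brighter).
ISO: 200 → 400 → 800 — 2 stops higher (brighter).
Net so far: 9 stops brighter. Shutter speed: 8 → 4 → 2 → 1 → 1/2 → 1/4 → 1/8 → 1/15 → 1/30 → 1/60.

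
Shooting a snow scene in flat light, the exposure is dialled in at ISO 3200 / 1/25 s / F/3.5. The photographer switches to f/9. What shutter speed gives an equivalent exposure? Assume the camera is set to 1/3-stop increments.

1/4s

Aperture: f/3.5 → f/4 → f/4.5 → f/5 → f/5.6 → f/6.3 → f/7.1 → f/8 → f/9 — 2 2/3 stops narrower (darker).
Need 2 2/3 stops brighter from the shutter speed: 1/25 → 1/20 → 1/15 → 1/13 → 1/10 → 1/8 → 1/6 → 1/5 → 1/4.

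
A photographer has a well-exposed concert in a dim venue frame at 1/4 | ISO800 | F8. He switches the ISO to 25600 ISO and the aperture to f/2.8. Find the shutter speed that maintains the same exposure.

ISO: 800 → 1600 → 3200 → 6400 → 12800 → 25600 — 5 stops higher (brighter).
Aperture: f/8 → f/5.6 → f/4 → f/2.8 — 3 stops larger aperture (brighter).
Net change so far: 8 stops brighter. Offset with the shutter speed: 1/4 → 1/8 → 1/15 → 1/30 → 1/60 → 1/125 → 1/250 → 1/500 → 1/1000.

1/1000s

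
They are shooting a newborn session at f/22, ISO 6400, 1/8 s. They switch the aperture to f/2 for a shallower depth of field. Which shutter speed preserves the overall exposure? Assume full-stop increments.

Aperture: f/22 → f/16 → f/11 → f/8 → f/5.6 → f/4 → f/2.8 → f/2 — 7 stops wider (brighter).
Need 7 stops darker from the shutter speed: 1/8 → 1/15 → 1/30 → 1/60 → 1/125 → 1/250 → 1/500 → 1/1000.

1/1000s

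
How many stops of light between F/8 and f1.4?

f/8 → f/5.6 → f/4 → f/2.8 → f/2 → f/1.4 — count the steps: 5 stops.

5 stops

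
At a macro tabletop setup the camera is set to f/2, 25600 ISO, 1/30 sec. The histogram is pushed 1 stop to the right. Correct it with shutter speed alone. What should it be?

1/60s

Overexposed by 1 stop → need 1 stop darker.
Shutter speed: 1/30 → 1/60.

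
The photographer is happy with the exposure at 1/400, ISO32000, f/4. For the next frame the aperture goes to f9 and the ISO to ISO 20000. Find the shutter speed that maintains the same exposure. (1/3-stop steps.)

1/50s

Aperture: f/4 → f/4.5 → f/5 → f/5.6 → f/6.3 → f/7.1 → f/8 → f/9 — 2 1/3 stops narrower (darker).
ISO: 32000 → 25600 → 20000 — 2/3 stop dropped (darker).
Net change so far: 3 stops darker. Offset with the shutter speed: 1/400 → 1/320 → 1/250 → 1/200 → 1/160 → 1/125 → 1/100 → 1/80 → 1/60 → 1/50.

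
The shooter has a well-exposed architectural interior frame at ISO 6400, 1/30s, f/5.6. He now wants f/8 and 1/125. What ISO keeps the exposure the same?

ISO 51200

Aperture: f/5.6 → f/8 — 1 stop stopped down (darker).
Shutter speed: 1/30 → 1/60 → 1/125 — 2 stops faster (darker).
Net change so far: 3 stops darker. Offset with the ISO: 6400 → 12800 → 25600 → 51200.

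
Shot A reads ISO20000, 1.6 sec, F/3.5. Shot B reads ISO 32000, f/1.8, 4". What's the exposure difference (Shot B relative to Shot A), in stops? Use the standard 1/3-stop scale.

Aperture: f/3.5 → f/3.2 → f/2.8 → f/2.5 → f/2.2 → f/2 → f/1.8 — 2 stops wider (brighter).
Shutter speed: 1.6 → 2 → 2.5 → 3.2 → 4 — 1 1/3 stops slower (brighter).
ISO: 20000 → 25600 → 32000 — 2/3 stop raised (brighter).
Net: +2 +1 1/3 +2/3 = +4 stops.

4 stops brighter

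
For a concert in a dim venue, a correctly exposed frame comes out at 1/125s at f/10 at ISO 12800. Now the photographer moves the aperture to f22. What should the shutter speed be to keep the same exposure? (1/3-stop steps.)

1/25s

Aperture: f/10 → f/11 → f/13 → f/14 → f/16 → f/18 → f/20 → f/22 — 2 1/3 stops smaller aperture (darker).
Need 2 1/3 stops brighter from the shutter speed: 1/125 → 1/100 → 1/80 → 1/60 → 1/50 → 1/40 → 1/30 → 1/25.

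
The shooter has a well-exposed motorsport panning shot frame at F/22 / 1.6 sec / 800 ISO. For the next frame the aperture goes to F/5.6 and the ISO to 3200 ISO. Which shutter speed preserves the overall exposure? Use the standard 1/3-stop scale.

Aperture: f/22 → f/20 → f/18 → f/16 → f/14 → f/13 → f/11 → f/10 → f/9 → f/8 → f/7.1 → f/6.3 → f/5.6 — 4 stops opened up (brighter).
ISO: 800 → 1000 → 1250 → 1600 → 2000 → 2500 → 3200 — 2 stops raised (brighter).
Net change so far: 6 stops brighter. Offset with the shutter speed: 1.6 → 1.3 → 1 → 0.8 → 0.6 → 0.5 → 0.4 → 0.3 → 1/4 → 1/5 → 1/6 → 1/8 → 1/10 → 1/13 → 1/15 → 1/20 → 1/25 → 1/30 → 1/40.

1/40s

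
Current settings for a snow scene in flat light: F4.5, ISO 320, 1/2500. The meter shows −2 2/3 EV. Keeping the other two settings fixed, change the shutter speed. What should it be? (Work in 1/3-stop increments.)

Underexposed by 2 2/3 stops → need 2 2/3 stops brighter.
Shutter speed: 1/2500 → 1/2000 → 1/1600 → 1/1250 → 1/1000 → 1/800 → 1/640 → 1/500 → 1/400.

1/400s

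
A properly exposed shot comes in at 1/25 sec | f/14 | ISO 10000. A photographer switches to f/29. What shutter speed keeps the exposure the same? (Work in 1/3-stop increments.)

Aperture: f/14 → f/16 → f/18 → f/20 → f/22 → f/25 → f/29 — 2 stops smaller aperture (darker).
Need 2 stops brighter from the shutter speed: 1/25 → 1/20 → 1/15 → 1/13 → 1/10 → 1/8 → 1/6.

1/6s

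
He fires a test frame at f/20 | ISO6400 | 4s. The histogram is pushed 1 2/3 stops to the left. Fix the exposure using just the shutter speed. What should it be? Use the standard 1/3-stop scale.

13 s

Underexposed by 1 2/3 stops → need 1 2/3 stops brighter.
Shutter speed: 4 → 5 → 6 → 8 → 10 → 13.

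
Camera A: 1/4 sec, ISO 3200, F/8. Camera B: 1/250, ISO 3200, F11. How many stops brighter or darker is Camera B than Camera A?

7 stops darker

Aperture: f/8 → f/11 — 1 stop smaller aperture (darker).
Shutter speed: 1/4 → 1/8 → 1/15 → 1/30 → 1/60 → 1/125 → 1/250 — 6 stops shorter (darker).
ISO: unchanged.
Net: −1 −6 = −7 stops.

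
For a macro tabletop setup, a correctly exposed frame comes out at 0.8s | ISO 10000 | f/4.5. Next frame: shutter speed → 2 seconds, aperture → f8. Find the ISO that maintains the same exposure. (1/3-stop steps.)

Shutter speed: 0.8 → 1 → 1.3 → 1.6 → 2 — 1 1/3 stops slower (brighter).
Aperture: f/4.5 → f/5 → f/5.6 → f/6.3 → f/7.1 → f/8 — 1 2/3 stops smaller aperture (darker).
Net change so far: 1/3 stop darker. Offset with the ISO: 10000 → 12800.

ISO 12800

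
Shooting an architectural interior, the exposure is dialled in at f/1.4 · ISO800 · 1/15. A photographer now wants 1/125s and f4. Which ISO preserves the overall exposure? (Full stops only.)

ISO 51200

Shutter speed: 1/15 → 1/30 → 1/60 → 1/125 — 3 stops shorter (darker).
Aperture: f/1.4 → f/2 → f/2.8 → f/4 — 3 stops narrower (darker).
Net change so far: 6 stops darker. Offset with the ISO: 800 → 1600 → 3200 → 6400 → 12800 → 25600 → 51200.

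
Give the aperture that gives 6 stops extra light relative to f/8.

Aperture: f/8 → f/5.6 → f/4 → f/2.8 → f/2 → f/1.4 → f/1.0 — 6 stops wider (brighter).

f/1.0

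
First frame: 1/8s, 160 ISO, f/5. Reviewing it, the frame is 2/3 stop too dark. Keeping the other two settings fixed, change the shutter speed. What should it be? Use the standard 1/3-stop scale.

1/5s

Underexposed by 2/3 stop → need 2/3 stop brighter.
Shutter speed: 1/8 → 1/6 → 1/5.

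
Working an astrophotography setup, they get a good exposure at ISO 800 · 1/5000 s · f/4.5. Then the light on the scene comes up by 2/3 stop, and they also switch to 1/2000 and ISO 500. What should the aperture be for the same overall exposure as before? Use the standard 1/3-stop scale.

Scene light: 2/3 stop brighter.
Shutter speed: 1/5000 → 1/4000 → 1/3200 → 1/2500 → 1/2000 — 1 1/3 stops slower (brighter).
ISO: 800 → 640 → 500 — 2/3 stop lower (darker).
Net so far: 1 1/3 stops brighter. Aperture: f/4.5 → f/5 → f/5.6 → f/6.3 → f/7.1.

f/7.1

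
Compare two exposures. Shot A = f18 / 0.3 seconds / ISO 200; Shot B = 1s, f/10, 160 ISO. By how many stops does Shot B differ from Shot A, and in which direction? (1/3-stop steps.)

Aperture: f/18 → f/16 → f/14 → f/13 → f/11 → f/10 — 1 2/3 stops opened up (brighter).
Shutter speed: 0.3 → 0.4 → 0.5 → 0.6 → 0.8 → 1 — 1 2/3 stops slower (brighter).
ISO: 200 → 160 — 1/3 stop dropped (darker).
Net: +1 2/3 +1 2/3 −1/3 = +3 stops.

3 stops brighter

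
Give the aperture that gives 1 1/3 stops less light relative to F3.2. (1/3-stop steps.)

f/5

Aperture: f/3.2 → f/3.5 → f/4 → f/4.5 → f/5 — 1 1/3 stops narrower (darker).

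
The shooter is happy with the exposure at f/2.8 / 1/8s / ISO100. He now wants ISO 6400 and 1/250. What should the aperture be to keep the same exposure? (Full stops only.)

ISO: 100 → 200 → 400 → 800 → 1600 → 3200 → 6400 — 6 stops higher (brighter).
Shutter speed: 1/8 → 1/15 → 1/30 → 1/60 → 1/125 → 1/250 — 5 stops shorter (darker).
Net change so far: 1 stop brighter. Offset with the aperture: f/2.8 → f/4.

f/4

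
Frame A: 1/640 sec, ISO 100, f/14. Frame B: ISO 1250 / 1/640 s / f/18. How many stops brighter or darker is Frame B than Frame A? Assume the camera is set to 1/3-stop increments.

3 stops brighter

Aperture: f/14 → f/16 → f/18 — 2/3 stop smaller aperture (darker).
Shutter speed: unchanged.
ISO: 100 → 125 → 160 → 200 → 250 → 320 → 400 → 500 → 640 → 800 → 1000 → 1250 — 3 2/3 stops higher (brighter).
Net: −2/3 +3 2/3 = +3 stops.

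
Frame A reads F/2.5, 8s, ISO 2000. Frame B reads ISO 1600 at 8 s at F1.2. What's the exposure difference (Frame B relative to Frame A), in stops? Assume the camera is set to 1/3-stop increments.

1 2/3 stops brighter

Aperture: f/2.5 → f/2.2 → f/2 → f/1.8 → f/1.6 → f/1.4 → f/1.2 — 2 stops opened up (brighter).
Shutter speed: unchanged.
ISO: 2000 → 1600 — 1/3 stop dropped (darker).
Net: +2 −1/3 = +1 2/3 stops.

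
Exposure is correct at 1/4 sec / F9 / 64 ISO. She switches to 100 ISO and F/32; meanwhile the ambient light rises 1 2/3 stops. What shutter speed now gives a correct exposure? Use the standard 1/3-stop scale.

Scene light: 1 2/3 stops brighter.
ISO: 64 → 80 → 100 — 2/3 stop higher (brighter).
Aperture: f/9 → f/10 → f/11 → f/13 → f/14 → f/16 → f/18 → f/20 → f/22 → f/25 → f/29 → f/32 — 3 2/3 stops narrower (darker).
Net so far: 1 1/3 stops darker. Shutter speed: 1/4 → 0.3 → 0.4 → 0.5 → 0.6.

0.6 s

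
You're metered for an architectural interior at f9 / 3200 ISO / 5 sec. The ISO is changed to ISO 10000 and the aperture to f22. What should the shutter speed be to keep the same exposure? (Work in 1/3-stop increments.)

10 s

ISO: 3200 → 4000 → 5000 → 6400 → 8000 → 10000 — 1 2/3 stops higher (brighter).
Aperture: f/9 → f/10 → f/11 → f/13 → f/14 → f/16 → f/18 → f/20 → f/22 — 2 2/3 stops smaller aperture (darker).
Net change so far: 1 stop darker. Offset with the shutter speed: 5 → 6 → 8 → 10.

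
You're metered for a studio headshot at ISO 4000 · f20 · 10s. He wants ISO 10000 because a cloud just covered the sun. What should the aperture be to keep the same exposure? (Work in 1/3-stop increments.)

f/32

ISO: 4000 → 5000 → 6400 → 8000 → 10000 — 1 1/3 stops higher (brighter).
Need 1 1/3 stops darker from the aperture: f/20 → f/22 → f/25 → f/29 → f/32.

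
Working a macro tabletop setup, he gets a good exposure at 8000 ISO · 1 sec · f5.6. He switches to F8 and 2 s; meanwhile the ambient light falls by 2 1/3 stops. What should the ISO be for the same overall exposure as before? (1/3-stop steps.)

Scene light: 2 1/3 stops darker.
Aperture: f/5.6 → f/6.3 → f/7.1 → f/8 — 1 stop stopped down (darker).
Shutter speed: 1 → 1.3 → 1.6 → 2 — 1 stop slower (brighter).
Net so far: 2 1/3 stops darker. ISO: 8000 → 10000 → 12800 → 16000 → 20000 → 25600 → 32000 → 40000.

ISO 40000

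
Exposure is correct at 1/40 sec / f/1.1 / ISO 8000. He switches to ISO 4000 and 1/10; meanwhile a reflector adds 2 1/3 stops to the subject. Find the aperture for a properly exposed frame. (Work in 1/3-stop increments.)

f/3.5

Scene light: 2 1/3 stops brighter.
ISO: 8000 → 6400 → 5000 → 4000 — 1 stop dropped (darker).
Shutter speed: 1/40 → 1/30 → 1/25 → 1/20 → 1/15 → 1/13 → 1/10 — 2 stops longer (brighter).
Net so far: 3 1/3 stops brighter. Aperture: f/1.1 → f/1.2 → f/1.4 → f/1.6 → f/1.8 → f/2 → f/2.2 → f/2.5 → f/2.8 → f/3.2 → f/3.5.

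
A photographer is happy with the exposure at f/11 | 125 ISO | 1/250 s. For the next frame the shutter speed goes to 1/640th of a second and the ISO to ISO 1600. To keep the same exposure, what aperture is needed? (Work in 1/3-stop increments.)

Shutter speed: 1/250 → 1/320 → 1/400 → 1/500 → 1/640 — 1 1/3 stops faster (darker).
ISO: 125 → 160 → 200 → 250 → 320 → 400 → 500 → 640 → 800 → 1000 → 1250 → 1600 — 3 2/3 stops higher (brighter).
Net change so far: 2 1/3 stops brighter. Offset with the aperture: f/11 → f/13 → f/14 → f/16 → f/18 → f/20 → f/22 → f/25.

f/25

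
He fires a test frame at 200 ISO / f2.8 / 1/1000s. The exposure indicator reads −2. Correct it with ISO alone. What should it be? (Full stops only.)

ISO 800

Underexposed by 2 stops → need 2 stops brighter.
ISO: 200 → 400 → 800.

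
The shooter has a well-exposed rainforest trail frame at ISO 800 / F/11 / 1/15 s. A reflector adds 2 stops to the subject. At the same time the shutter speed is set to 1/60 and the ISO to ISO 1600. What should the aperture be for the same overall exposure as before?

Scene light: 2 stops brighter.
Shutter speed: 1/15 → 1/30 → 1/60 — 2 stops faster (darker).
ISO: 800 → 1600 — 1 stop higher (brighter).
Net so far: 1 stop brighter. Aperture: f/11 → f/16.

f/16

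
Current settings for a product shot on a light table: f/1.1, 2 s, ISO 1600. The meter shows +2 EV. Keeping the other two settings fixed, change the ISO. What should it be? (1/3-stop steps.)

ISO 400

Overexposed by 2 stops → need 2 stops darker.
ISO: 1600 → 1250 → 1000 → 800 → 640 → 500 → 400.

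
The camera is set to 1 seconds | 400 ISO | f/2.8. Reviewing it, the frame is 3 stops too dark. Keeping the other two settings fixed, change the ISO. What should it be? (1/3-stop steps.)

ISO 3200

Underexposed by 3 stops → need 3 stops brighter.
ISO: 400 → 500 → 640 → 800 → 1000 → 1250 → 1600 → 2000 → 2500 → 3200.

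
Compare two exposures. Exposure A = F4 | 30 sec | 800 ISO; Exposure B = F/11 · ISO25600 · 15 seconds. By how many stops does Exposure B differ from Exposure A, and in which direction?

Aperture: f/4 → f/5.6 → f/8 → f/11 — 3 stops stopped down (darker).
Shutter speed: 30 → 15 — 1 stop shorter (darker).
ISO: 800 → 1600 → 3200 → 6400 → 12800 → 25600 — 5 stops higher (brighter).
Net: −3 −1 +5 = +1 stop.

1 stop brighter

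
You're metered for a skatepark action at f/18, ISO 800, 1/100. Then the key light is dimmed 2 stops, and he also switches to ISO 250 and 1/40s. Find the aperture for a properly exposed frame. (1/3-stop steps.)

f/8

Scene light: 2 stops darker.
ISO: 800 → 640 → 500 → 400 → 320 → 250 — 1 2/3 stops lower (darker).
Shutter speed: 1/100 → 1/80 → 1/60 → 1/50 → 1/40 — 1 1/3 stops longer (brighter).
Net so far: 2 1/3 stops darker. Aperture: f/18 → f/16 → f/14 → f/13 → f/11 → f/10 → f/9 → f/8.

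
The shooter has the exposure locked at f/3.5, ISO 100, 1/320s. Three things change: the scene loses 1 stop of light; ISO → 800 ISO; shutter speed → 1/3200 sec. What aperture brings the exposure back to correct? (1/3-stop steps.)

f/2.2

Scene light: 1 stop darker.
ISO: 100 → 125 → 160 → 200 → 250 → 320 → 400 → 500 → 640 → 800 — 3 stops raised (brighter).
Shutter speed: 1/320 → 1/400 → 1/500 → 1/640 → 1/800 → 1/1000 → 1/1250 → 1/1600 → 1/2000 → 1/2500 → 1/3200 — 3 1/3 stops faster (darker).
Net so far: 1 1/3 stops darker. Aperture: f/3.5 → f/3.2 → f/2.8 → f/2.5 → f/2.2.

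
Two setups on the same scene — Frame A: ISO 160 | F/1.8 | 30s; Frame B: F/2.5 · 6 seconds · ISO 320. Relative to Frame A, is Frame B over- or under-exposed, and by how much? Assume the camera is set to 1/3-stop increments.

Aperture: f/1.8 → f/2 → f/2.2 → f/2.5 — 1 stop narrower (darker).
Shutter speed: 30 → 25 → 20 → 15 → 13 → 10 → 8 → 6 — 2 1/3 stops faster (darker).
ISO: 160 → 200 → 250 → 320 — 1 stop higher (brighter).
Net: −1 −2 1/3 +1 = −2 1/3 stops.

2 1/3 stops darker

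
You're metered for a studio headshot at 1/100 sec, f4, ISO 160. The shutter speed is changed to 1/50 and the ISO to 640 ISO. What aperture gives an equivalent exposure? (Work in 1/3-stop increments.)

f/11

Shutter speed: 1/100 → 1/80 → 1/60 → 1/50 — 1 stop longer (brighter).
ISO: 160 → 200 → 250 → 320 → 400 → 500 → 640 — 2 stops raised (brighter).
Net change so far: 3 stops brighter. Offset with the aperture: f/4 → f/4.5 → f/5 → f/5.6 → f/6.3 → f/7.1 → f/8 → f/9 → f/10 → f/11.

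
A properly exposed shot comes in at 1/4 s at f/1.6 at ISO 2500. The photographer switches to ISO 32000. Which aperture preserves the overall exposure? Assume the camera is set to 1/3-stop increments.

f/5.6

ISO: 2500 → 3200 → 4000 → 5000 → 6400 → 8000 → 10000 → 12800 → 16000 → 20000 → 25600 → 32000 — 3 2/3 stops higher (brighter).
Need 3 2/3 stops darker from the aperture: f/1.6 → f/1.8 → f/2 → f/2.2 → f/2.5 → f/2.8 → f/3.2 → f/3.5 → f/4 → f/4.5 → f/5 → f/5.6.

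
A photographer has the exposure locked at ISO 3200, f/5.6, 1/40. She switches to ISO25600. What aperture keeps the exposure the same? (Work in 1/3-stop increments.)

ISO: 3200 → 4000 → 5000 → 6400 → 8000 → 10000 → 12800 → 16000 → 20000 → 25600 — 3 stops raised (brighter).
Need 3 stops darker from the aperture: f/5.6 → f/6.3 → f/7.1 → f/8 → f/9 → f/10 → f/11 → f/13 → f/14 → f/16.

f/16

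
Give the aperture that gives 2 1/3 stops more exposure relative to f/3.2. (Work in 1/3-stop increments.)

Aperture: f/3.2 → f/2.8 → f/2.5 → f/2.2 → f/2 → f/1.8 → f/1.6 → f/1.4 — 2 1/3 stops wider (brighter).

f/1.4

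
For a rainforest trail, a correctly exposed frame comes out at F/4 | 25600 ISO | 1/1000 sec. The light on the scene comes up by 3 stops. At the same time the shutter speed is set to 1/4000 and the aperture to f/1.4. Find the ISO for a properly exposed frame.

ISO 1600

Scene light: 3 stops brighter.
Shutter speed: 1/1000 → 1/2000 → 1/4000 — 2 stops faster (darker).
Aperture: f/4 → f/2.8 → f/2 → f/1.4 — 3 stops opened up (brighter).
Net so far: 4 stops brighter. ISO: 25600 → 12800 → 6400 → 3200 → 1600.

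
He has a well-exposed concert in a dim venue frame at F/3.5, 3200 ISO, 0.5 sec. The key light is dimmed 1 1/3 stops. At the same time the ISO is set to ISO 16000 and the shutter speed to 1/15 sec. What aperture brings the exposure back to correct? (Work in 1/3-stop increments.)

Scene light: 1 1/3 stops darker.
ISO: 3200 → 4000 → 5000 → 6400 → 8000 → 10000 → 12800 → 16000 — 2 1/3 stops raised (brighter).
Shutter speed: 0.5 → 0.4 → 0.3 → 1/4 → 1/5 → 1/6 → 1/8 → 1/10 → 1/13 → 1/15 — 3 stops faster (darker).
Net so far: 2 stops darker. Aperture: f/3.5 → f/3.2 → f/2.8 → f/2.5 → f/2.2 → f/2 → f/1.8.

f/1.8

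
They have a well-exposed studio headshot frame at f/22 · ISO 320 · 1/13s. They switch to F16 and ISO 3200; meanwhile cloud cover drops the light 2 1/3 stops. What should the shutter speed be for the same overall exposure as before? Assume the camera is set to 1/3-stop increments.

Scene light: 2 1/3 stops darker.
Aperture: f/22 → f/20 → f/18 → f/16 — 1 stop wider (brighter).
ISO: 320 → 400 → 500 → 640 → 800 → 1000 → 1250 → 1600 → 2000 → 2500 → 3200 — 3 1/3 stops raised (brighter).
Net so far: 2 stops brighter. Shutter speed: 1/13 → 1/15 → 1/20 → 1/25 → 1/30 → 1/40 → 1/50.

1/50s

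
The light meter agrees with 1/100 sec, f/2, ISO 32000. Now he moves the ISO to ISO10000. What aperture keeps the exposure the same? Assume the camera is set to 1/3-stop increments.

f/1.1

ISO: 32000 → 25600 → 20000 → 16000 → 12800 → 10000 — 1 2/3 stops dropped (darker).
Need 1 2/3 stops brighter from the aperture: f/2 → f/1.8 → f/1.6 → f/1.4 → f/1.2 → f/1.1.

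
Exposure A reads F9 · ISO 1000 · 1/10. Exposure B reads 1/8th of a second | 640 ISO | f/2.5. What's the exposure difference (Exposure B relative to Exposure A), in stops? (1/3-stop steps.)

Aperture: f/9 → f/8 → f/7.1 → f/6.3 → f/5.6 → f/5 → f/4.5 → f/4 → f/3.5 → f/3.2 → f/2.8 → f/2.5 — 3 2/3 stops opened up (brighter).
Shutter speed: 1/10 → 1/8 — 1/3 stop slower (brighter).
ISO: 1000 → 800 → 640 — 2/3 stop lower (darker).
Net: +3 2/3 +1/3 −2/3 = +3 1/3 stops.

3 1/3 stops brighter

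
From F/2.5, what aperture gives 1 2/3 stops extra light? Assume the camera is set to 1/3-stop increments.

f/1.4

Aperture: f/2.5 → f/2.2 → f/2 → f/1.8 → f/1.6 → f/1.4 — 1 2/3 stops larger aperture (brighter).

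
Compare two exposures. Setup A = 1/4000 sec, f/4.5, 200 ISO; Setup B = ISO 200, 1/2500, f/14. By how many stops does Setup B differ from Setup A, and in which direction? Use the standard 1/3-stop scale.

2 2/3 stops darker

Aperture: f/4.5 → f/5 → f/5.6 → f/6.3 → f/7.1 → f/8 → f/9 → f/10 → f/11 → f/13 → f/14 — 3 1/3 stops stopped down (darker).
Shutter speed: 1/4000 → 1/3200 → 1/2500 — 2/3 stop slower (brighter).
ISO: unchanged.
Net: −3 1/3 +2/3 = −2 2/3 stops.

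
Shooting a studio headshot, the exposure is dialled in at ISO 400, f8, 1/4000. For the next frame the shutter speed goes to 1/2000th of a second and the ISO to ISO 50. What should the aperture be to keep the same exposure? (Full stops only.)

f/4

Shutter speed: 1/4000 → 1/2000 — 1 stop longer (brighter).
ISO: 400 → 200 → 100 → 50 — 3 stops dropped (darker).
Net change so far: 2 stops darker. Offset with the aperture: f/8 → f/5.6 → f/4.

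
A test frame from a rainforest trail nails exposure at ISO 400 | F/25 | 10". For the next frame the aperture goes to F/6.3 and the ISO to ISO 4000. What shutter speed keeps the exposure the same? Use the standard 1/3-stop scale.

Aperture: f/25 → f/22 → f/20 → f/18 → f/16 → f/14 → f/13 → f/11 → f/10 → f/9 → f/8 → f/7.1 → f/6.3 — 4 stops larger aperture (brighter).
ISO: 400 → 500 → 640 → 800 → 1000 → 1250 → 1600 → 2000 → 2500 → 3200 → 4000 — 3 1/3 stops higher (brighter).
Net change so far: 7 1/3 stops brighter. Offset with the shutter speed: 10 → 8 → 6 → 5 → 4 → 3.2 → 2.5 → 2 → 1.6 → 1.3 → 1 → 0.8 → 0.6 → 0.5 → 0.4 → 0.3 → 1/4 → 1/5 → 1/6 → 1/8 → 1/10 → 1/13 → 1/15.

1/15s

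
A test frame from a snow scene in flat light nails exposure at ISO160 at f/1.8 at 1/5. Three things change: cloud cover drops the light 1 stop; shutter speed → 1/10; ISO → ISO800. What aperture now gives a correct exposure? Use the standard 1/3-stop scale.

Scene light: 1 stop darker.
Shutter speed: 1/5 → 1/6 → 1/8 → 1/10 — 1 stop shorter (darker).
ISO: 160 → 200 → 250 → 320 → 400 → 500 → 640 → 800 — 2 1/3 stops raised (brighter).
Net so far: 1/3 stop brighter. Aperture: f/1.8 → f/2.

f/2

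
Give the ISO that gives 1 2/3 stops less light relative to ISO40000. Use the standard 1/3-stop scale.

ISO 12800

ISO: 40000 → 32000 → 25600 → 20000 → 16000 → 12800 — 1 2/3 stops lower (darker).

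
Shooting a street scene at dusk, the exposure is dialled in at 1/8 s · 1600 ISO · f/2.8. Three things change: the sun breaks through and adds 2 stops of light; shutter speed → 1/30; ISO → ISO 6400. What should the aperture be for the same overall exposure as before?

Scene light: 2 stops brighter.
Shutter speed: 1/8 → 1/15 → 1/30 — 2 stops shorter (darker).
ISO: 1600 → 3200 → 6400 — 2 stops raised (brighter).
Net so far: 2 stops brighter. Aperture: f/2.8 → f/4 → f/5.6.

f/5.6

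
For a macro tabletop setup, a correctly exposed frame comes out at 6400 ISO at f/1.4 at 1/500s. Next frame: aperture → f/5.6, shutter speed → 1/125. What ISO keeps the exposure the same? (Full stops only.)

Aperture: f/1.4 → f/2 → f/2.8 → f/4 → f/5.6 — 4 stops stopped down (darker).
Shutter speed: 1/500 → 1/250 → 1/125 — 2 stops longer (brighter).
Net change so far: 2 stops darker. Offset with the ISO: 6400 → 12800 → 25600.

ISO 25600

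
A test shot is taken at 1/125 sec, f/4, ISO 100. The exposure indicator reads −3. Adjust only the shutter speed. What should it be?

1/15s

Underexposed by 3 stops → need 3 stops brighter.
Shutter speed: 1/125 → 1/60 → 1/30 → 1/15.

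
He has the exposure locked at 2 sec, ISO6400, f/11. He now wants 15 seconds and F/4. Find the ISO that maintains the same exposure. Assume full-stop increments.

ISO 100

Shutter speed: 2 → 4 → 8 → 15 — 3 stops longer (brighter).
Aperture: f/11 → f/8 → f/5.6 → f/4 — 3 stops opened up (brighter).
Net change so far: 6 stops brighter. Offset with the ISO: 6400 → 3200 → 1600 → 800 → 400 → 200 → 100.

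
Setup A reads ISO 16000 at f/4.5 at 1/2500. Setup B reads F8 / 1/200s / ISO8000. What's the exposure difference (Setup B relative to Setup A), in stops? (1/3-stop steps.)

Aperture: f/4.5 → f/5 → f/5.6 → f/6.3 → f/7.1 → f/8 — 1 2/3 stops stopped down (darker).
Shutter speed: 1/2500 → 1/2000 → 1/1600 → 1/1250 → 1/1000 → 1/800 → 1/640 → 1/500 → 1/400 → 1/320 → 1/250 → 1/200 — 3 2/3 stops slower (brighter).
ISO: 16000 → 12800 → 10000 → 8000 — 1 stop dropped (darker).
Net: −1 2/3 +3 2/3 −1 = +1 stop.

1 stop brighter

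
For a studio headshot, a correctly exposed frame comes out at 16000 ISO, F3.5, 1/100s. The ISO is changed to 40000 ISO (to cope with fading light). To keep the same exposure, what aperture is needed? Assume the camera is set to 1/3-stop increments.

f/5.6

ISO: 16000 → 20000 → 25600 → 32000 → 40000 — 1 1/3 stops higher (brighter).
Need 1 1/3 stops darker from the aperture: f/3.5 → f/4 → f/4.5 → f/5 → f/5.6.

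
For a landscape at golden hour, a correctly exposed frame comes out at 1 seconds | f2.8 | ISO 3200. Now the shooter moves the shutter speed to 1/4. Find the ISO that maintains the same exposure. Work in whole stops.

Shutter speed: 1 → 1/2 → 1/4 — 2 stops faster (darker).
Need 2 stops brighter from the ISO: 3200 → 6400 → 12800.

ISO 12800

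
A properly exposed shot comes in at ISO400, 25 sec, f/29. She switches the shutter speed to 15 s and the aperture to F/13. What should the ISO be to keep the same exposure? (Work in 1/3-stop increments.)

Shutter speed: 25 → 20 → 15 — 2/3 stop shorter (darker).
Aperture: f/29 → f/25 → f/22 → f/20 → f/18 → f/16 → f/14 → f/13 — 2 1/3 stops opened up (brighter).
Net change so far: 1 2/3 stops brighter. Offset with the ISO: 400 → 320 → 250 → 200 → 160 → 125.

ISO 125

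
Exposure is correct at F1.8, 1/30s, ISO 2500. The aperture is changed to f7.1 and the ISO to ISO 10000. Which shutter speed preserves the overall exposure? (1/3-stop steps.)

Aperture: f/1.8 → f/2 → f/2.2 → f/2.5 → f/2.8 → f/3.2 → f/3.5 → f/4 → f/4.5 → f/5 → f/5.6 → f/6.3 → f/7.1 — 4 stops stopped down (darker).
ISO: 2500 → 3200 → 4000 → 5000 → 6400 → 8000 → 10000 — 2 stops raised (brighter).
Net change so far: 2 stops darker. Offset with the shutter speed: 1/30 → 1/25 → 1/20 → 1/15 → 1/13 → 1/10 → 1/8.

1/8s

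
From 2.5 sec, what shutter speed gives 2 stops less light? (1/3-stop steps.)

0.6 s

Shutter speed: 2.5 → 2 → 1.6 → 1.3 → 1 → 0.8 → 0.6 — 2 stops shorter (darker).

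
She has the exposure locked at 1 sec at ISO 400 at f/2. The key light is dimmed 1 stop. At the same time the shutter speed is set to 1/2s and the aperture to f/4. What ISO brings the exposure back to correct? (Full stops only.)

ISO 6400

Scene light: 1 stop darker.
Shutter speed: 1 → 1/2 — 1 stop faster (darker).
Aperture: f/2 → f/2.8 → f/4 — 2 stops stopped down (darker).
Net so far: 4 stops darker. ISO: 400 → 800 → 1600 → 3200 → 6400.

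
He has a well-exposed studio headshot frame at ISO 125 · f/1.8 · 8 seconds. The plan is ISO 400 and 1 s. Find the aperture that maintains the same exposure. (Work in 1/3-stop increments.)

ISO: 125 → 160 → 200 → 250 → 320 → 400 — 1 2/3 stops raised (brighter).
Shutter speed: 8 → 6 → 5 → 4 → 3.2 → 2.5 → 2 → 1.6 → 1.3 → 1 — 3 stops faster (darker).
Net change so far: 1 1/3 stops darker. Offset with the aperture: f/1.8 → f/1.6 → f/1.4 → f/1.2 → f/1.1.

f/1.1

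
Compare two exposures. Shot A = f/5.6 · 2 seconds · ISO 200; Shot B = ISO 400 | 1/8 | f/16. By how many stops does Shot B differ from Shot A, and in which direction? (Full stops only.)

6 stops darker

Aperture: f/5.6 → f/8 → f/11 → f/16 — 3 stops stopped down (darker).
Shutter speed: 2 → 1 → 1/2 → 1/4 → 1/8 — 4 stops shorter (darker).
ISO: 200 → 400 — 1 stop raised (brighter).
Net: −3 −4 +1 = −6 stops.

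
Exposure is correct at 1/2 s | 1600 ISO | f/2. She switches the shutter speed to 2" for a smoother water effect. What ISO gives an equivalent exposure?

ISO 400

Shutter speed: 1/2 → 1 → 2 — 2 stops longer (brighter).
Need 2 stops darker from the ISO: 1600 → 800 → 400.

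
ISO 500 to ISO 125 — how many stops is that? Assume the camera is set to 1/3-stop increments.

500 → 400 → 320 → 250 → 200 → 160 → 125 — count the steps: 6 third-stops = 2 stops.

2 stops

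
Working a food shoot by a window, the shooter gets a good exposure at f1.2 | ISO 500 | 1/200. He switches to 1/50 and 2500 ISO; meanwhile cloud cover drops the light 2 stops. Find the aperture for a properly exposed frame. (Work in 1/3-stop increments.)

f/2.8

Scene light: 2 stops darker.
Shutter speed: 1/200 → 1/160 → 1/125 → 1/100 → 1/80 → 1/60 → 1/50 — 2 stops longer (brighter).
ISO: 500 → 640 → 800 → 1000 → 1250 → 1600 → 2000 → 2500 — 2 1/3 stops higher (brighter).
Net so far: 2 1/3 stops brighter. Aperture: f/1.2 → f/1.4 → f/1.6 → f/1.8 → f/2 → f/2.2 → f/2.5 → f/2.8.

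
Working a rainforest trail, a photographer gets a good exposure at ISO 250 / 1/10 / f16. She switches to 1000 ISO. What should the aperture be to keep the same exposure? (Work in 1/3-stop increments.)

f/32

ISO: 250 → 320 → 400 → 500 → 640 → 800 → 1000 — 2 stops raised (brighter).
Need 2 stops darker from the aperture: f/16 → f/18 → f/20 → f/22 → f/25 → f/29 → f/32.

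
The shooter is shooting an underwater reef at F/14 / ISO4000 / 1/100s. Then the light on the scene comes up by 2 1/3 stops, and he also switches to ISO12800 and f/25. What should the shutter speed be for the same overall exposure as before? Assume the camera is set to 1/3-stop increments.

Scene light: 2 1/3 stops brighter.
ISO: 4000 → 5000 → 6400 → 8000 → 10000 → 12800 — 1 2/3 stops raised (brighter).
Aperture: f/14 → f/16 → f/18 → f/20 → f/22 → f/25 — 1 2/3 stops smaller aperture (darker).
Net so far: 2 1/3 stops brighter. Shutter speed: 1/100 → 1/125 → 1/160 → 1/200 → 1/250 → 1/320 → 1/400 → 1/500.

1/500s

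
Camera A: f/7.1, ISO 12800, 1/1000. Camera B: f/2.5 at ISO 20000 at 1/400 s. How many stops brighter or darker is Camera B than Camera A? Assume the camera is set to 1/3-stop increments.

5 stops brighter

Aperture: f/7.1 → f/6.3 → f/5.6 → f/5 → f/4.5 → f/4 → f/3.5 → f/3.2 → f/2.8 → f/2.5 — 3 stops larger aperture (brighter).
Shutter speed: 1/1000 → 1/800 → 1/640 → 1/500 → 1/400 — 1 1/3 stops slower (brighter).
ISO: 12800 → 16000 → 20000 — 2/3 stop higher (brighter).
Net: +3 +1 1/3 +2/3 = +5 stops.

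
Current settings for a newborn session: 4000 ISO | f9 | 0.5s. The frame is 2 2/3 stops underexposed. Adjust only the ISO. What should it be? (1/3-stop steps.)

ISO 25600

Underexposed by 2 2/3 stops → need 2 2/3 stops brighter.
ISO: 4000 → 5000 → 6400 → 8000 → 10000 → 12800 → 16000 → 20000 → 25600.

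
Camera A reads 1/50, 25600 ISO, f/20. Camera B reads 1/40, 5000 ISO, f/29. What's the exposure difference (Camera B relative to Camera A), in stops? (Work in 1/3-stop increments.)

3 stops darker

Aperture: f/20 → f/22 → f/25 → f/29 — 1 stop smaller aperture (darker).
Shutter speed: 1/50 → 1/40 — 1/3 stop longer (brighter).
ISO: 25600 → 20000 → 16000 → 12800 → 10000 → 8000 → 6400 → 5000 — 2 1/3 stops dropped (darker).
Net: −1 +1/3 −2 1/3 = −3 stops.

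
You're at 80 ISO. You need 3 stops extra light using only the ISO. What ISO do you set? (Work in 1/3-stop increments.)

ISO 640

ISO: 80 → 100 → 125 → 160 → 200 → 250 → 320 → 400 → 500 → 640 — 3 stops higher (brighter).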